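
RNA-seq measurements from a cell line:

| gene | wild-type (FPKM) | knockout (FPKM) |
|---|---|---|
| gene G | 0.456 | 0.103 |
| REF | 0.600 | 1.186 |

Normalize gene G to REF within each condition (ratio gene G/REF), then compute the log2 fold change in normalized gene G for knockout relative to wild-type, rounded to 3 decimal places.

gene G/REF (wild-type) = 0.456 / 0.600 = 0.76
gene G/REF (knockout) = 0.103 / 1.186 = 0.086847
Fold change = 0.086847 / 0.76 = 0.1143
log2(0.1143) = -3.1295

-3.129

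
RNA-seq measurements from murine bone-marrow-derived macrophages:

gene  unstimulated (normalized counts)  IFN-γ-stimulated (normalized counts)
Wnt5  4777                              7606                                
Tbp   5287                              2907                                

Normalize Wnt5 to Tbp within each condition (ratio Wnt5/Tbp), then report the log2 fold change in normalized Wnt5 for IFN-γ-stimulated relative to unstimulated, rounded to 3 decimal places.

1.534

Wnt5/Tbp (unstimulated) = 4777 / 5287 = 0.90354
Wnt5/Tbp (IFN-γ-stimulated) = 7606 / 2907 = 2.6164
Fold change = 2.6164 / 0.90354 = 2.8958
log2(2.8958) = 1.5340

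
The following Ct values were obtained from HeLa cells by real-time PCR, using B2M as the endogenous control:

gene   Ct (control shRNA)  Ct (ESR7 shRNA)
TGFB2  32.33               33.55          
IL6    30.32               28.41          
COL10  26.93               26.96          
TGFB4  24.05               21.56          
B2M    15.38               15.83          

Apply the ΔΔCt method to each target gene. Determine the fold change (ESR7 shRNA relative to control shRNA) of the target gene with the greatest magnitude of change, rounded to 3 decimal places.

TGFB2: ΔΔCt = (33.55−15.83) − (32.33−15.38) = 17.72 − 16.95 = 0.77; fold change = 2^-0.77 = 0.586
IL6: ΔΔCt = (28.41−15.83) − (30.32−15.38) = 12.58 − 14.94 = -2.36; fold change = 2^2.36 = 5.134
COL10: ΔΔCt = (26.96−15.83) − (26.93−15.38) = 11.13 − 11.55 = -0.42; fold change = 2^0.42 = 1.338
TGFB4: ΔΔCt = (21.56−15.83) − (24.05−15.38) = 5.73 − 8.67 = -2.94; fold change = 2^2.94 = 7.674
TGFB4 has the largest |ΔΔCt| = 2.94.

7.674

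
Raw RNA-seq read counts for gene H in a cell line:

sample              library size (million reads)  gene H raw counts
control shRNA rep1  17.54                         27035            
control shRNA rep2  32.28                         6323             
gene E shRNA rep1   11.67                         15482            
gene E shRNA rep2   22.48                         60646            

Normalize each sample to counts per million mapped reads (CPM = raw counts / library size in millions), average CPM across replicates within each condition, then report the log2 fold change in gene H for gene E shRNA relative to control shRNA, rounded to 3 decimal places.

1.212

CPM(control shRNA rep1) = 27035 / 17.54 = 1541.3341
CPM(control shRNA rep2) = 6323 / 32.28 = 195.8798
CPM(gene E shRNA rep1) = 15482 / 11.67 = 1326.6495
CPM(gene E shRNA rep2) = 60646 / 22.48 = 2697.7758
mean CPM(control shRNA) = 868.6069; mean CPM(gene E shRNA) = 2012.2127
Fold change = 2012.2127 / 868.6069 = 2.31660
log2(2.31660) = 1.2120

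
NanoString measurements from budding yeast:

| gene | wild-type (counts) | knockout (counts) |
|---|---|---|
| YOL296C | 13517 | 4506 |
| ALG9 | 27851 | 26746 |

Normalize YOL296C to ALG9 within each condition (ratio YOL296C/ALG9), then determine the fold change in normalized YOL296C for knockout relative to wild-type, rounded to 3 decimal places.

YOL296C/ALG9 (wild-type) = 13517 / 27851 = 0.48533
YOL296C/ALG9 (knockout) = 4506 / 26746 = 0.16847
Fold change = 0.16847 / 0.48533 = 0.3471

0.347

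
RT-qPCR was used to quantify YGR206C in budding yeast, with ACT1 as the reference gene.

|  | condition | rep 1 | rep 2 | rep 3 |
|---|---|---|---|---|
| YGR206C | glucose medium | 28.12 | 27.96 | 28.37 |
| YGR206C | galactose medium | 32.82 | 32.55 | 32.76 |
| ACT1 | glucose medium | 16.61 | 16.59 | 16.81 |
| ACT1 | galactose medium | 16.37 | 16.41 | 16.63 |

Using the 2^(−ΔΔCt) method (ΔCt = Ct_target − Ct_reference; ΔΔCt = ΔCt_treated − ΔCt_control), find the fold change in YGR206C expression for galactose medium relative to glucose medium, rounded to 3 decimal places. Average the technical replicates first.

Mean Ct: YGR206C glucose medium 28.150; YGR206C galactose medium 32.710; ACT1 glucose medium 16.670; ACT1 galactose medium 16.470
ΔCt(glucose medium) = 28.150 − 16.670 = 11.480
ΔCt(galactose medium) = 32.710 − 16.470 = 16.240
ΔΔCt = 16.240 − 11.480 = 4.760
Fold change = 2^(−4.760) = 0.0369

0.037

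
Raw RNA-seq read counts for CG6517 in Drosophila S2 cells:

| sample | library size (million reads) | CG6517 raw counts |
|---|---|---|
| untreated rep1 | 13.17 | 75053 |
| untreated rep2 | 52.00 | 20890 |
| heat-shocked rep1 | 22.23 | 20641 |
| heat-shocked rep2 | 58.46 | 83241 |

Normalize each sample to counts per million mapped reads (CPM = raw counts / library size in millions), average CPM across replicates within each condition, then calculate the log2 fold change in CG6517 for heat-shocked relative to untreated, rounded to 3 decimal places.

-1.375

CPM(untreated rep1) = 75053 / 13.17 = 5698.7851
CPM(untreated rep2) = 20890 / 52.00 = 401.7308
CPM(heat-shocked rep1) = 20641 / 22.23 = 928.5200
CPM(heat-shocked rep2) = 83241 / 58.46 = 1423.8967
mean CPM(untreated) = 3050.2579; mean CPM(heat-shocked) = 1176.2083
Fold change = 1176.2083 / 3050.2579 = 0.38561
log2(0.38561) = -1.3748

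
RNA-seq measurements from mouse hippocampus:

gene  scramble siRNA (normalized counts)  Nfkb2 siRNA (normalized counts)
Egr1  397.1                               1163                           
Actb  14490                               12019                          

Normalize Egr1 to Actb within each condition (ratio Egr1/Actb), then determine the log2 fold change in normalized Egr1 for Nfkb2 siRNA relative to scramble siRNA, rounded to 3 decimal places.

1.820

Egr1/Actb (scramble siRNA) = 397.1 / 14490 = 0.027405
Egr1/Actb (Nfkb2 siRNA) = 1163 / 12019 = 0.096763
Fold change = 0.096763 / 0.027405 = 3.5309
log2(3.5309) = 1.8200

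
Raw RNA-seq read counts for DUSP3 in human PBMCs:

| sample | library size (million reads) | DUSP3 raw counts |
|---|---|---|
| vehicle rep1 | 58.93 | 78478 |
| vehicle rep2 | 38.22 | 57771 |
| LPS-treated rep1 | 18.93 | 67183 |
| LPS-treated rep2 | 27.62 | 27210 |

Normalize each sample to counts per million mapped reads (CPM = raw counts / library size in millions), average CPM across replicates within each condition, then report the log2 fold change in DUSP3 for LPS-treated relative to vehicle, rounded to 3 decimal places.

0.673

CPM(vehicle rep1) = 78478 / 58.93 = 1331.7156
CPM(vehicle rep2) = 57771 / 38.22 = 1511.5385
CPM(LPS-treated rep1) = 67183 / 18.93 = 3549.0227
CPM(LPS-treated rep2) = 27210 / 27.62 = 985.1557
mean CPM(vehicle) = 1421.6270; mean CPM(LPS-treated) = 2267.0892
Fold change = 2267.0892 / 1421.6270 = 1.59471
log2(1.59471) = 0.6733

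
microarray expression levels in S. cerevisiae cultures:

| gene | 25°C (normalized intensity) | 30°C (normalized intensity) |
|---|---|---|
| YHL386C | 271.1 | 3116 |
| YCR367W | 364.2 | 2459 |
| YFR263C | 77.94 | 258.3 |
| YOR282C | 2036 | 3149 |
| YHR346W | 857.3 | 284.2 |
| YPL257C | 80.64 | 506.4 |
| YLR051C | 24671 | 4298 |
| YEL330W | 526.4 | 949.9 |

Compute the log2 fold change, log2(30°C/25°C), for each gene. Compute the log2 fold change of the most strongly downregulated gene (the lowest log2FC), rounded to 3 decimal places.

-2.521

log2(3116/271.1) = 3.523  (YHL386C)
log2(2459/364.2) = 2.755  (YCR367W)
log2(258.3/77.94) = 1.729  (YFR263C)
log2(3149/2036) = 0.629  (YOR282C)
log2(284.2/857.3) = -1.593  (YHR346W)
log2(506.4/80.64) = 2.651  (YPL257C)
log2(4298/24671) = -2.521  (YLR051C)
log2(949.9/526.4) = 0.852  (YEL330W)
YLR051C is most strongly downregulated.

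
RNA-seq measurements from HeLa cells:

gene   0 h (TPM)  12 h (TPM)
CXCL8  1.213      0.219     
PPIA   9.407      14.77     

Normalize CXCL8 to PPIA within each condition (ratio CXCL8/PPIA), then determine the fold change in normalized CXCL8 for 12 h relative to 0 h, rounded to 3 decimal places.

0.115

CXCL8/PPIA (0 h) = 1.213 / 9.407 = 0.12895
CXCL8/PPIA (12 h) = 0.219 / 14.77 = 0.014827
Fold change = 0.014827 / 0.12895 = 0.1150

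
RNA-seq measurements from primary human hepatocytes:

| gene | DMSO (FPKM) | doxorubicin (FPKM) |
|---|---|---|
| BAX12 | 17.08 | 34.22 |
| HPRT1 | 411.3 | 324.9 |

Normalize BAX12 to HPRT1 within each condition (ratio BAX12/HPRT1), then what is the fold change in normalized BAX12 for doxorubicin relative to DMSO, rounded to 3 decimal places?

2.536

BAX12/HPRT1 (DMSO) = 17.08 / 411.3 = 0.041527
BAX12/HPRT1 (doxorubicin) = 34.22 / 324.9 = 0.10532
Fold change = 0.10532 / 0.041527 = 2.5363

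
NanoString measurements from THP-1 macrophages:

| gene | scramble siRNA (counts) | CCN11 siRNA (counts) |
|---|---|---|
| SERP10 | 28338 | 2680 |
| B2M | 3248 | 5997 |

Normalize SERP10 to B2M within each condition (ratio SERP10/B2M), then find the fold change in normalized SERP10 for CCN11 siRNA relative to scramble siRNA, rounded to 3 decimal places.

SERP10/B2M (scramble siRNA) = 28338 / 3248 = 8.7248
SERP10/B2M (CCN11 siRNA) = 2680 / 5997 = 0.44689
Fold change = 0.44689 / 8.7248 = 0.0512

0.051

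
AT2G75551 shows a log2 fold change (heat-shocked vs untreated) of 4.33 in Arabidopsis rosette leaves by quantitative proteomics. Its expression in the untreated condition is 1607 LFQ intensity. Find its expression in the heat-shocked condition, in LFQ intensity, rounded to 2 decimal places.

Fold change = 2^(4.33) = 20.1122
heat-shocked expression = 1607 × 20.1122 = 32320.33

32320.33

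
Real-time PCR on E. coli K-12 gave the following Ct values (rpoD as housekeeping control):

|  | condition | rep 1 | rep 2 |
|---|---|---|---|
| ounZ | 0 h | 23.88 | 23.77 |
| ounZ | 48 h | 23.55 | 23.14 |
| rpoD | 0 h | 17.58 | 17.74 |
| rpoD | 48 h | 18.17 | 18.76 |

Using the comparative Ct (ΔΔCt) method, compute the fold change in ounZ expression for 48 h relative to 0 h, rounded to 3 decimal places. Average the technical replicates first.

Mean Ct: ounZ 0 h 23.825; ounZ 48 h 23.345; rpoD 0 h 17.660; rpoD 48 h 18.465
ΔCt(0 h) = 23.825 − 17.660 = 6.165
ΔCt(48 h) = 23.345 − 18.465 = 4.880
ΔΔCt = 4.880 − 6.165 = -1.285
Fold change = 2^(−(-1.285)) = 2^1.285 = 2.4368

2.437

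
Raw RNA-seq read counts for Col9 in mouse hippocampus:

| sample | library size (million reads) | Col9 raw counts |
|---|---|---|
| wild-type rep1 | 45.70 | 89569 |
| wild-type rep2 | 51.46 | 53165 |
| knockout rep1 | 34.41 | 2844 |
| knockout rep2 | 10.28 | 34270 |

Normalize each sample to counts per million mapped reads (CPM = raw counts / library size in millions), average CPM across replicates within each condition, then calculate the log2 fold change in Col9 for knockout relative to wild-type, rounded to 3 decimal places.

0.191

CPM(wild-type rep1) = 89569 / 45.70 = 1959.9344
CPM(wild-type rep2) = 53165 / 51.46 = 1033.1325
CPM(knockout rep1) = 2844 / 34.41 = 82.6504
CPM(knockout rep2) = 34270 / 10.28 = 3333.6576
mean CPM(wild-type) = 1496.5334; mean CPM(knockout) = 1708.1540
Fold change = 1708.1540 / 1496.5334 = 1.14141
log2(1.14141) = 0.1908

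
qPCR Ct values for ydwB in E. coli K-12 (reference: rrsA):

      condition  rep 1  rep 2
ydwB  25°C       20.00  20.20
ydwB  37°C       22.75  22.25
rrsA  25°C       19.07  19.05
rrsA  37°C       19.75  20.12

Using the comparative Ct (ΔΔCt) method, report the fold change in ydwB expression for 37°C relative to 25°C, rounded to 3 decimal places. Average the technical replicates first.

Mean Ct: ydwB 25°C 20.100; ydwB 37°C 22.500; rrsA 25°C 19.060; rrsA 37°C 19.935
ΔCt(25°C) = 20.100 − 19.060 = 1.040
ΔCt(37°C) = 22.500 − 19.935 = 2.565
ΔΔCt = 2.565 − 1.040 = 1.525
Fold change = 2^(−1.525) = 0.3475

0.347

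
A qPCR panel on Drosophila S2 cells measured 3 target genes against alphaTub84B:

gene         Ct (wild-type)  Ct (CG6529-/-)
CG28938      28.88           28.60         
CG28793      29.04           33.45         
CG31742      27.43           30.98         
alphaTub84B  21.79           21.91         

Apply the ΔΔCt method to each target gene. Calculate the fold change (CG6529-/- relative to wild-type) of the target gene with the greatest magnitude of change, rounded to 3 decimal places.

0.051

CG28938: ΔΔCt = (28.60−21.91) − (28.88−21.79) = 6.69 − 7.09 = -0.40; fold change = 2^0.40 = 1.320
CG28793: ΔΔCt = (33.45−21.91) − (29.04−21.79) = 11.54 − 7.25 = 4.29; fold change = 2^-4.29 = 0.051
CG31742: ΔΔCt = (30.98−21.91) − (27.43−21.79) = 9.07 − 5.64 = 3.43; fold change = 2^-3.43 = 0.093
CG28793 has the largest |ΔΔCt| = 4.29.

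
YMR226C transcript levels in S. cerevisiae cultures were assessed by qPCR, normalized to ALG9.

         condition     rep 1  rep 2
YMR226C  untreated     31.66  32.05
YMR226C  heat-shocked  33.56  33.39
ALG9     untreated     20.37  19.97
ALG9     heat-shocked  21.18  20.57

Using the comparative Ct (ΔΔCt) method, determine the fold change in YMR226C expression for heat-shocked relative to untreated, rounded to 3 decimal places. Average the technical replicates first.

0.530

Mean Ct: YMR226C untreated 31.855; YMR226C heat-shocked 33.475; ALG9 untreated 20.170; ALG9 heat-shocked 20.875
ΔCt(untreated) = 31.855 − 20.170 = 11.685
ΔCt(heat-shocked) = 33.475 − 20.875 = 12.600
ΔΔCt = 12.600 − 11.685 = 0.915
Fold change = 2^(−0.915) = 0.5303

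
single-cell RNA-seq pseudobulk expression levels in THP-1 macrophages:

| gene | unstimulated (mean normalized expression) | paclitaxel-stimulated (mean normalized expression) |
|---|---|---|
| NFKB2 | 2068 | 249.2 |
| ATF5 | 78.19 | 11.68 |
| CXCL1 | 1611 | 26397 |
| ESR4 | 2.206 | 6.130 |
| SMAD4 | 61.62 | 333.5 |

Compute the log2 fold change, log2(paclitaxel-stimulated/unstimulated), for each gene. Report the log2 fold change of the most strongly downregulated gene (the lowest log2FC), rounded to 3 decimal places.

-3.053

log2(249.2/2068) = -3.053  (NFKB2)
log2(11.68/78.19) = -2.743  (ATF5)
log2(26397/1611) = 4.034  (CXCL1)
log2(6.130/2.206) = 1.474  (ESR4)
log2(333.5/61.62) = 2.436  (SMAD4)
NFKB2 is most strongly downregulated.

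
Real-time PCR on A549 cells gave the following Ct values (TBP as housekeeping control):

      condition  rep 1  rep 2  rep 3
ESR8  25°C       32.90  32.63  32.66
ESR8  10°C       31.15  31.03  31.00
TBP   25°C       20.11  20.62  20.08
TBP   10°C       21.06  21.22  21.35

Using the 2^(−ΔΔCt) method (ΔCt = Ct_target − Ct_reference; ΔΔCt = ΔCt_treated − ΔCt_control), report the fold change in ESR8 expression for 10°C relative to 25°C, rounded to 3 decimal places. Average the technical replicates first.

Mean Ct: ESR8 25°C 32.730; ESR8 10°C 31.060; TBP 25°C 20.270; TBP 10°C 21.210
ΔCt(25°C) = 32.730 − 20.270 = 12.460
ΔCt(10°C) = 31.060 − 21.210 = 9.850
ΔΔCt = 9.850 − 12.460 = -2.610
Fold change = 2^(−(-2.610)) = 2^2.610 = 6.1050

6.105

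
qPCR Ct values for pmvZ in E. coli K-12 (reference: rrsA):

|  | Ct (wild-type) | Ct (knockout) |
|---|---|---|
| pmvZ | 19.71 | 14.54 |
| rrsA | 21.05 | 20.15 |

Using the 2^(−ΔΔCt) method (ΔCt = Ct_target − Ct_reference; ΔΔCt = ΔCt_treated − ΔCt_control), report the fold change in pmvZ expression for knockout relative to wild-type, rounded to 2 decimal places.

ΔCt(wild-type) = 19.710 − 21.050 = -1.340
ΔCt(knockout) = 14.540 − 20.150 = -5.610
ΔΔCt = -5.610 − (-1.340) = -4.270
Fold change = 2^(−(-4.270)) = 2^4.270 = 19.293

19.29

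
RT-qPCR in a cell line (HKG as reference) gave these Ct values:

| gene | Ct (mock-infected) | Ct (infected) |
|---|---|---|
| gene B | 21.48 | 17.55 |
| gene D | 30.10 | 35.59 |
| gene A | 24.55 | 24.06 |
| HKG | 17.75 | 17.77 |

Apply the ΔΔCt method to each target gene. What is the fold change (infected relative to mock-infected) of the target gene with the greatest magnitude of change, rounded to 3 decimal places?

0.023

gene B: ΔΔCt = (17.55−17.77) − (21.48−17.75) = -0.22 − 3.73 = -3.95; fold change = 2^3.95 = 15.455
gene D: ΔΔCt = (35.59−17.77) − (30.10−17.75) = 17.82 − 12.35 = 5.47; fold change = 2^-5.47 = 0.023
gene A: ΔΔCt = (24.06−17.77) − (24.55−17.75) = 6.29 − 6.80 = -0.51; fold change = 2^0.51 = 1.424
gene D has the largest |ΔΔCt| = 5.47.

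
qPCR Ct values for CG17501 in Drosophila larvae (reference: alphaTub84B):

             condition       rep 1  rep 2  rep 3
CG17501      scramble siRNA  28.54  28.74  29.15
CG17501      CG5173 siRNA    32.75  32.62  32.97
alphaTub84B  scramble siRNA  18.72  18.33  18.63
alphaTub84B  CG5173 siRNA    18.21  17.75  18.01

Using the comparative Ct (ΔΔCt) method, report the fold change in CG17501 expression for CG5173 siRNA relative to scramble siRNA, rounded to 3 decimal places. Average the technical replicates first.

0.043

Mean Ct: CG17501 scramble siRNA 28.810; CG17501 CG5173 siRNA 32.780; alphaTub84B scramble siRNA 18.560; alphaTub84B CG5173 siRNA 17.990
ΔCt(scramble siRNA) = 28.810 − 18.560 = 10.250
ΔCt(CG5173 siRNA) = 32.780 − 17.990 = 14.790
ΔΔCt = 14.790 − 10.250 = 4.540
Fold change = 2^(−4.540) = 0.0430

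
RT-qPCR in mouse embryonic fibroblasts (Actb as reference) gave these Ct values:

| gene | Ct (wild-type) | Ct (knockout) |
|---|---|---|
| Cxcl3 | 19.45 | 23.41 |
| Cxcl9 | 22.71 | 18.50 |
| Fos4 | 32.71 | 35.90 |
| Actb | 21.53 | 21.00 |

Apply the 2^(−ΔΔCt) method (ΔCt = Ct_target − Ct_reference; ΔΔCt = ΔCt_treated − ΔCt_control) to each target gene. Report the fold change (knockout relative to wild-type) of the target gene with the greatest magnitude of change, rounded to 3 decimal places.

Cxcl3: ΔΔCt = (23.41−21.00) − (19.45−21.53) = 2.41 − (-2.08) = 4.49; fold change = 2^-4.49 = 0.045
Cxcl9: ΔΔCt = (18.50−21.00) − (22.71−21.53) = -2.50 − 1.18 = -3.68; fold change = 2^3.68 = 12.817
Fos4: ΔΔCt = (35.90−21.00) − (32.71−21.53) = 14.90 − 11.18 = 3.72; fold change = 2^-3.72 = 0.076
Cxcl3 has the largest |ΔΔCt| = 4.49.

0.045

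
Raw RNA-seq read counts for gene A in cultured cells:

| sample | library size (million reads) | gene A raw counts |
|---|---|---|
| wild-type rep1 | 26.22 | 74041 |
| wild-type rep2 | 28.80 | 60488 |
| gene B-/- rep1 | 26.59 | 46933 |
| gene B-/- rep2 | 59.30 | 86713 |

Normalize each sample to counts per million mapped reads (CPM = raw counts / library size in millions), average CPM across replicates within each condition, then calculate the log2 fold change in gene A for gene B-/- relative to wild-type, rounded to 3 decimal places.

CPM(wild-type rep1) = 74041 / 26.22 = 2823.8368
CPM(wild-type rep2) = 60488 / 28.80 = 2100.2778
CPM(gene B-/- rep1) = 46933 / 26.59 = 1765.0621
CPM(gene B-/- rep2) = 86713 / 59.30 = 1462.2766
mean CPM(wild-type) = 2462.0573; mean CPM(gene B-/-) = 1613.6693
Fold change = 1613.6693 / 2462.0573 = 0.65542
log2(0.65542) = -0.6095

-0.610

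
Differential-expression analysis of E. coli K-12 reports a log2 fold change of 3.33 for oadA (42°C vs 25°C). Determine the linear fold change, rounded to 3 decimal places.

Fold change = 2^(3.33) = 10.0561

10.056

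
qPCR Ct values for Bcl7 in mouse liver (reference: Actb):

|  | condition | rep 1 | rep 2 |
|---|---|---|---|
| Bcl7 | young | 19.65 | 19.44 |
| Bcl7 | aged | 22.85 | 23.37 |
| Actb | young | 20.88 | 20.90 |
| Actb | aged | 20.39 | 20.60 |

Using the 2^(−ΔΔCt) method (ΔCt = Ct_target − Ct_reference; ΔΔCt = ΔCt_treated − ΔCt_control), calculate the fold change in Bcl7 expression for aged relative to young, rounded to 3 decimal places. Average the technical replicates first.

Mean Ct: Bcl7 young 19.545; Bcl7 aged 23.110; Actb young 20.890; Actb aged 20.495
ΔCt(young) = 19.545 − 20.890 = -1.345
ΔCt(aged) = 23.110 − 20.495 = 2.615
ΔΔCt = 2.615 − (-1.345) = 3.960
Fold change = 2^(−3.960) = 0.0643

0.064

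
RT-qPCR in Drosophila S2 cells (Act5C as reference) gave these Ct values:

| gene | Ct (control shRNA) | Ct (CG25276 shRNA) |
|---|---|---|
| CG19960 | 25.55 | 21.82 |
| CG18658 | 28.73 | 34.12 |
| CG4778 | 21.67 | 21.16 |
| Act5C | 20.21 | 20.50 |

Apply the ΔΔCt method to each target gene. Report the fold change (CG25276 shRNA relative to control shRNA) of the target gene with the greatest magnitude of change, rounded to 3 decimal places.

CG19960: ΔΔCt = (21.82−20.50) − (25.55−20.21) = 1.32 − 5.34 = -4.02; fold change = 2^4.02 = 16.223
CG18658: ΔΔCt = (34.12−20.50) − (28.73−20.21) = 13.62 − 8.52 = 5.10; fold change = 2^-5.10 = 0.029
CG4778: ΔΔCt = (21.16−20.50) − (21.67−20.21) = 0.66 − 1.46 = -0.80; fold change = 2^0.80 = 1.741
CG18658 has the largest |ΔΔCt| = 5.10.

0.029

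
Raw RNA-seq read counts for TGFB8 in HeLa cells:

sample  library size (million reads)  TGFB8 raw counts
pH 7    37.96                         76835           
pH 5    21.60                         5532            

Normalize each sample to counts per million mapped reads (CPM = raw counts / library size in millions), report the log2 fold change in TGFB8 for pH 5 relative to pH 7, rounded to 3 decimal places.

-2.982

CPM(pH 7) = 76835 / 37.96 = 2024.1043
CPM(pH 5) = 5532 / 21.60 = 256.1111
Fold change = 256.1111 / 2024.1043 = 0.12653
log2(0.12653) = -2.9824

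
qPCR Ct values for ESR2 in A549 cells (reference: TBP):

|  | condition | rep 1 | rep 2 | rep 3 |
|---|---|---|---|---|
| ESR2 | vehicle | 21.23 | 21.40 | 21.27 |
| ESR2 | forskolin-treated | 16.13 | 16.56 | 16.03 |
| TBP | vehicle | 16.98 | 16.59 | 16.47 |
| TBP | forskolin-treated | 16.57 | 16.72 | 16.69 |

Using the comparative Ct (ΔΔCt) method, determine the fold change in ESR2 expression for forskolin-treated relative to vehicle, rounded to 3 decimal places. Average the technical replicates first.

32.900

Mean Ct: ESR2 vehicle 21.300; ESR2 forskolin-treated 16.240; TBP vehicle 16.680; TBP forskolin-treated 16.660
ΔCt(vehicle) = 21.300 − 16.680 = 4.620
ΔCt(forskolin-treated) = 16.240 − 16.660 = -0.420
ΔΔCt = -0.420 − 4.620 = -5.040
Fold change = 2^(−(-5.040)) = 2^5.040 = 32.8996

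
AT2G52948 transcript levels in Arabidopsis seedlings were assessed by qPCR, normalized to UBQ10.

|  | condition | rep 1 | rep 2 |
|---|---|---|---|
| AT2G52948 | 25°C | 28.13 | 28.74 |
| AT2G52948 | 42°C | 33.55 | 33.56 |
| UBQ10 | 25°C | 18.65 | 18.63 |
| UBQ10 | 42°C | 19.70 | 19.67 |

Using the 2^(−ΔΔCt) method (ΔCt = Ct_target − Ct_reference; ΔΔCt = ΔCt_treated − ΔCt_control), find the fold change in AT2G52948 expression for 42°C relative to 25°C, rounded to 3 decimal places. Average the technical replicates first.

0.059

Mean Ct: AT2G52948 25°C 28.435; AT2G52948 42°C 33.555; UBQ10 25°C 18.640; UBQ10 42°C 19.685
ΔCt(25°C) = 28.435 − 18.640 = 9.795
ΔCt(42°C) = 33.555 − 19.685 = 13.870
ΔΔCt = 13.870 − 9.795 = 4.075
Fold change = 2^(−4.075) = 0.0593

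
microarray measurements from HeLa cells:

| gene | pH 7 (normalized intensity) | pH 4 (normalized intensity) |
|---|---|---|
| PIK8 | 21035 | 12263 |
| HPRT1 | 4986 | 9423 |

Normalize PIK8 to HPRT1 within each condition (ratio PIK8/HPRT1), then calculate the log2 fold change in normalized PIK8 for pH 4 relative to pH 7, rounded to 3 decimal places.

PIK8/HPRT1 (pH 7) = 21035 / 4986 = 4.2188
PIK8/HPRT1 (pH 4) = 12263 / 9423 = 1.3014
Fold change = 1.3014 / 4.2188 = 0.3085
log2(0.3085) = -1.6968

-1.697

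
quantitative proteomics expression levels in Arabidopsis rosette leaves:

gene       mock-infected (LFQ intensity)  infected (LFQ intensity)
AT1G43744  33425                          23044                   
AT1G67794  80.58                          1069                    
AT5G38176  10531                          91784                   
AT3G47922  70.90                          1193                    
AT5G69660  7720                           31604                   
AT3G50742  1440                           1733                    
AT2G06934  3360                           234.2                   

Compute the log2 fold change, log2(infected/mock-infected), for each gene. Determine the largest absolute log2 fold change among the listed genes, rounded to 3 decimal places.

4.073

log2(23044/33425) = -0.537  (AT1G43744)
log2(1069/80.58) = 3.730  (AT1G67794)
log2(91784/10531) = 3.124  (AT5G38176)
log2(1193/70.90) = 4.073  (AT3G47922)
log2(31604/7720) = 2.033  (AT5G69660)
log2(1733/1440) = 0.267  (AT3G50742)
log2(234.2/3360) = -3.843  (AT2G06934)
The largest magnitude belongs to AT3G47922.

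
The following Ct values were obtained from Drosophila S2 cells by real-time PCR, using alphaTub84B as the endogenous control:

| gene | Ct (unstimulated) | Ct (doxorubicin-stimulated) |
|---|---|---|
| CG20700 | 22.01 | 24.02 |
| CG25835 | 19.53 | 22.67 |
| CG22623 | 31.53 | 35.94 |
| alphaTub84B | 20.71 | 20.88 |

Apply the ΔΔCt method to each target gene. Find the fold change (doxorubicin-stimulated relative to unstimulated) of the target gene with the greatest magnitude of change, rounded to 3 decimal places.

0.053

CG20700: ΔΔCt = (24.02−20.88) − (22.01−20.71) = 3.14 − 1.30 = 1.84; fold change = 2^-1.84 = 0.279
CG25835: ΔΔCt = (22.67−20.88) − (19.53−20.71) = 1.79 − (-1.18) = 2.97; fold change = 2^-2.97 = 0.128
CG22623: ΔΔCt = (35.94−20.88) − (31.53−20.71) = 15.06 − 10.82 = 4.24; fold change = 2^-4.24 = 0.053
CG22623 has the largest |ΔΔCt| = 4.24.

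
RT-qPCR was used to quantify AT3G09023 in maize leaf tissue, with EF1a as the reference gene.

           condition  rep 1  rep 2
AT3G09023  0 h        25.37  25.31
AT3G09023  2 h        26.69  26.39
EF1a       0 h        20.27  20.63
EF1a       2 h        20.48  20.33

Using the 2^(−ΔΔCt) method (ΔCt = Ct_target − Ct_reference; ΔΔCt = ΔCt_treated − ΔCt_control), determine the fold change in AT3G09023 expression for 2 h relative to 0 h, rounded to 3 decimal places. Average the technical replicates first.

0.422

Mean Ct: AT3G09023 0 h 25.340; AT3G09023 2 h 26.540; EF1a 0 h 20.450; EF1a 2 h 20.405
ΔCt(0 h) = 25.340 − 20.450 = 4.890
ΔCt(2 h) = 26.540 − 20.405 = 6.135
ΔΔCt = 6.135 − 4.890 = 1.245
Fold change = 2^(−1.245) = 0.4219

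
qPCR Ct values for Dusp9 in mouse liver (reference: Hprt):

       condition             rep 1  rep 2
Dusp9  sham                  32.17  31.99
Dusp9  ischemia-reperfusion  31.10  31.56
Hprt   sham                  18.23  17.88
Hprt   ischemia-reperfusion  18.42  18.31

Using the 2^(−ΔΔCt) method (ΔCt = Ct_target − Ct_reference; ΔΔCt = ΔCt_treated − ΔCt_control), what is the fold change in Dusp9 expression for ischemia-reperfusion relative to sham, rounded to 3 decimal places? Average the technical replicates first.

Mean Ct: Dusp9 sham 32.080; Dusp9 ischemia-reperfusion 31.330; Hprt sham 18.055; Hprt ischemia-reperfusion 18.365
ΔCt(sham) = 32.080 − 18.055 = 14.025
ΔCt(ischemia-reperfusion) = 31.330 − 18.365 = 12.965
ΔΔCt = 12.965 − 14.025 = -1.060
Fold change = 2^(−(-1.060)) = 2^1.060 = 2.0849

2.085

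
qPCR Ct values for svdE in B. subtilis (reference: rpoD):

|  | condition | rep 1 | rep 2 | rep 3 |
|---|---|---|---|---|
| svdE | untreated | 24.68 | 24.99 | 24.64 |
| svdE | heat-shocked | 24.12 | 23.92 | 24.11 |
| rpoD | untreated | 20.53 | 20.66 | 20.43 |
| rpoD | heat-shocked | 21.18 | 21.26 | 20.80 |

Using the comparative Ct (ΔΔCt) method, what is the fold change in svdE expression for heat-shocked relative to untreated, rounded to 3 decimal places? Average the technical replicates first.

2.395

Mean Ct: svdE untreated 24.770; svdE heat-shocked 24.050; rpoD untreated 20.540; rpoD heat-shocked 21.080
ΔCt(untreated) = 24.770 − 20.540 = 4.230
ΔCt(heat-shocked) = 24.050 − 21.080 = 2.970
ΔΔCt = 2.970 − 4.230 = -1.260
Fold change = 2^(−(-1.260)) = 2^1.260 = 2.3950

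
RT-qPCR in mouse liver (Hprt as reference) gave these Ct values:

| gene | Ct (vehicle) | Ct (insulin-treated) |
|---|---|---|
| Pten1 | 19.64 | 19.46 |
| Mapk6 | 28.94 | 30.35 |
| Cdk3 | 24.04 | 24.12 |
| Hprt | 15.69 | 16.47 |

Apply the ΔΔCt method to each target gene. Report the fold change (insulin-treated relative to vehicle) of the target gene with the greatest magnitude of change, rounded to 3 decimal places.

Pten1: ΔΔCt = (19.46−16.47) − (19.64−15.69) = 2.99 − 3.95 = -0.96; fold change = 2^0.96 = 1.945
Mapk6: ΔΔCt = (30.35−16.47) − (28.94−15.69) = 13.88 − 13.25 = 0.63; fold change = 2^-0.63 = 0.646
Cdk3: ΔΔCt = (24.12−16.47) − (24.04−15.69) = 7.65 − 8.35 = -0.70; fold change = 2^0.70 = 1.625
Pten1 has the largest |ΔΔCt| = 0.96.

1.945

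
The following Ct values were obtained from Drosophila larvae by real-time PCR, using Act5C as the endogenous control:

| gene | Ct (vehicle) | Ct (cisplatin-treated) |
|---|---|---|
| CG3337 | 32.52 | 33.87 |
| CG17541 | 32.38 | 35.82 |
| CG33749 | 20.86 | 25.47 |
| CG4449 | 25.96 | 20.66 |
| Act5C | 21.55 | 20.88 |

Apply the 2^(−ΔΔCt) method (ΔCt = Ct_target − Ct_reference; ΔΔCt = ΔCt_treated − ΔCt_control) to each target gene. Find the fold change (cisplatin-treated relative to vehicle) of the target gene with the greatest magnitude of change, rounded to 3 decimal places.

CG3337: ΔΔCt = (33.87−20.88) − (32.52−21.55) = 12.99 − 10.97 = 2.02; fold change = 2^-2.02 = 0.247
CG17541: ΔΔCt = (35.82−20.88) − (32.38−21.55) = 14.94 − 10.83 = 4.11; fold change = 2^-4.11 = 0.058
CG33749: ΔΔCt = (25.47−20.88) − (20.86−21.55) = 4.59 − (-0.69) = 5.28; fold change = 2^-5.28 = 0.026
CG4449: ΔΔCt = (20.66−20.88) − (25.96−21.55) = -0.22 − 4.41 = -4.63; fold change = 2^4.63 = 24.761
CG33749 has the largest |ΔΔCt| = 5.28.

0.026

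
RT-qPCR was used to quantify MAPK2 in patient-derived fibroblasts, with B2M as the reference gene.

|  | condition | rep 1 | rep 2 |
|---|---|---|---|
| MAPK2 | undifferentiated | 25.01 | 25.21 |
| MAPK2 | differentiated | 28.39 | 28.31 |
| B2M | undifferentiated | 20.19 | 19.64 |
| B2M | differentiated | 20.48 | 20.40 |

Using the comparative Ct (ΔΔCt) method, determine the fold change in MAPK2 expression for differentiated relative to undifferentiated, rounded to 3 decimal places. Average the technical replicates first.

0.152

Mean Ct: MAPK2 undifferentiated 25.110; MAPK2 differentiated 28.350; B2M undifferentiated 19.915; B2M differentiated 20.440
ΔCt(undifferentiated) = 25.110 − 19.915 = 5.195
ΔCt(differentiated) = 28.350 − 20.440 = 7.910
ΔΔCt = 7.910 − 5.195 = 2.715
Fold change = 2^(−2.715) = 0.1523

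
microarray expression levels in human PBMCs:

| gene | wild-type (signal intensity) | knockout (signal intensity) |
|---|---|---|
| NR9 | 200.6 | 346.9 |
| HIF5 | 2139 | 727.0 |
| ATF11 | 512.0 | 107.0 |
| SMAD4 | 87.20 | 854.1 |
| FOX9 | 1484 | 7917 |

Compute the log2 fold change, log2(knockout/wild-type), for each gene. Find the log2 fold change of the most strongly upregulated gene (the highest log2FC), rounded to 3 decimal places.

3.292

log2(346.9/200.6) = 0.790  (NR9)
log2(727.0/2139) = -1.557  (HIF5)
log2(107.0/512.0) = -2.259  (ATF11)
log2(854.1/87.20) = 3.292  (SMAD4)
log2(7917/1484) = 2.415  (FOX9)
SMAD4 is most strongly upregulated.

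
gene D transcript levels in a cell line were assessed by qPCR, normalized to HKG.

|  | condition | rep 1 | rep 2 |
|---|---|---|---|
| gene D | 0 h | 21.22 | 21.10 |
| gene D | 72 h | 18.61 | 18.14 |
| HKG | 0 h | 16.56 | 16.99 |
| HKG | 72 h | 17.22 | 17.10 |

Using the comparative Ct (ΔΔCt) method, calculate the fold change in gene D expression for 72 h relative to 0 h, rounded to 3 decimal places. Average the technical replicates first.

Mean Ct: gene D 0 h 21.160; gene D 72 h 18.375; HKG 0 h 16.775; HKG 72 h 17.160
ΔCt(0 h) = 21.160 − 16.775 = 4.385
ΔCt(72 h) = 18.375 − 17.160 = 1.215
ΔΔCt = 1.215 − 4.385 = -3.170
Fold change = 2^(−(-3.170)) = 2^3.170 = 9.0005

9.000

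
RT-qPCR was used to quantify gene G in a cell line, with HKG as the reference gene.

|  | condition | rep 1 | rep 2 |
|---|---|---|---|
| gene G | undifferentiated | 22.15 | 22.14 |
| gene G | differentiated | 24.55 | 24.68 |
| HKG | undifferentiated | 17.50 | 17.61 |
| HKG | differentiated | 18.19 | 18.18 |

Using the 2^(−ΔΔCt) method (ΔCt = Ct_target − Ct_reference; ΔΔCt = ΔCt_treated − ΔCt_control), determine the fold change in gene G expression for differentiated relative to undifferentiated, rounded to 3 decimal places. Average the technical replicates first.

Mean Ct: gene G undifferentiated 22.145; gene G differentiated 24.615; HKG undifferentiated 17.555; HKG differentiated 18.185
ΔCt(undifferentiated) = 22.145 − 17.555 = 4.590
ΔCt(differentiated) = 24.615 − 18.185 = 6.430
ΔΔCt = 6.430 − 4.590 = 1.840
Fold change = 2^(−1.840) = 0.2793

0.279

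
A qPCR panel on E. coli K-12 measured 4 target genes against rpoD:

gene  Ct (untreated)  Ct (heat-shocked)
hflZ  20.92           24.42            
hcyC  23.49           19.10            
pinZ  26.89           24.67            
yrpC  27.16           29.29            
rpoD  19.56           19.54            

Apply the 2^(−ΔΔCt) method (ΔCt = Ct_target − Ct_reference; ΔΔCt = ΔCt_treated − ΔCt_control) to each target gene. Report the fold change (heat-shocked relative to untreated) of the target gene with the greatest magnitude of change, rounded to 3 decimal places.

hflZ: ΔΔCt = (24.42−19.54) − (20.92−19.56) = 4.88 − 1.36 = 3.52; fold change = 2^-3.52 = 0.087
hcyC: ΔΔCt = (19.10−19.54) − (23.49−19.56) = -0.44 − 3.93 = -4.37; fold change = 2^4.37 = 20.678
pinZ: ΔΔCt = (24.67−19.54) − (26.89−19.56) = 5.13 − 7.33 = -2.20; fold change = 2^2.20 = 4.595
yrpC: ΔΔCt = (29.29−19.54) − (27.16−19.56) = 9.75 − 7.60 = 2.15; fold change = 2^-2.15 = 0.225
hcyC has the largest |ΔΔCt| = 4.37.

20.678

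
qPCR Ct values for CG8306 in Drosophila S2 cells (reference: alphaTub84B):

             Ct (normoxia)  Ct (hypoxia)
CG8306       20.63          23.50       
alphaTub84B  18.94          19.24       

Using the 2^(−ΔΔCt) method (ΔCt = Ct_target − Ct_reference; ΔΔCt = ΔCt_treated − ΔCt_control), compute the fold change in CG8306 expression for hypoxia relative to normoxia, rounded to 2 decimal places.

0.17

ΔCt(normoxia) = 20.630 − 18.940 = 1.690
ΔCt(hypoxia) = 23.500 − 19.240 = 4.260
ΔΔCt = 4.260 − 1.690 = 2.570
Fold change = 2^(−2.570) = 0.168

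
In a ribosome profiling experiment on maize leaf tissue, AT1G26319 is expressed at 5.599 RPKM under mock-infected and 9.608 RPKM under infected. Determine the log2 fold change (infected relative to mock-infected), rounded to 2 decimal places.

0.78

Fold change = 9.608 / 5.599 = 1.7160
log2(1.7160) = 0.779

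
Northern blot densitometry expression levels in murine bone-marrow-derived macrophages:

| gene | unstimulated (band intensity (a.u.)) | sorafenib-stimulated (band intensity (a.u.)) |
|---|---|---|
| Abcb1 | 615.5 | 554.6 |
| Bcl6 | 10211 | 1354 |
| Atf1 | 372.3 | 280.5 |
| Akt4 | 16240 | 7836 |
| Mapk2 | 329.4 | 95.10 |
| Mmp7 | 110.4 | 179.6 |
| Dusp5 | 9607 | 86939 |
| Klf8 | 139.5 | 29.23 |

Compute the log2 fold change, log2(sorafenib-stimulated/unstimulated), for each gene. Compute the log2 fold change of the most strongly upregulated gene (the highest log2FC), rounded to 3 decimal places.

3.178

log2(554.6/615.5) = -0.150  (Abcb1)
log2(1354/10211) = -2.915  (Bcl6)
log2(280.5/372.3) = -0.408  (Atf1)
log2(7836/16240) = -1.051  (Akt4)
log2(95.10/329.4) = -1.792  (Mapk2)
log2(179.6/110.4) = 0.702  (Mmp7)
log2(86939/9607) = 3.178  (Dusp5)
log2(29.23/139.5) = -2.255  (Klf8)
Dusp5 is most strongly upregulated.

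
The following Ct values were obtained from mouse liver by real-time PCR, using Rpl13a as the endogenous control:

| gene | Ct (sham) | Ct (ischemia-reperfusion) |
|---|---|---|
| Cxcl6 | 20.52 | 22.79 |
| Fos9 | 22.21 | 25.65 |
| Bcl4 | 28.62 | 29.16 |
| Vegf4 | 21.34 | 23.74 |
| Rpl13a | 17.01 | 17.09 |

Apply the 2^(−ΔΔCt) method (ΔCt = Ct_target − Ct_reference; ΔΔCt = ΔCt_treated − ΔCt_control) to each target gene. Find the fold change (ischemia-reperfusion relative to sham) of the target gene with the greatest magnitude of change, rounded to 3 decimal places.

Cxcl6: ΔΔCt = (22.79−17.09) − (20.52−17.01) = 5.70 − 3.51 = 2.19; fold change = 2^-2.19 = 0.219
Fos9: ΔΔCt = (25.65−17.09) − (22.21−17.01) = 8.56 − 5.20 = 3.36; fold change = 2^-3.36 = 0.097
Bcl4: ΔΔCt = (29.16−17.09) − (28.62−17.01) = 12.07 − 11.61 = 0.46; fold change = 2^-0.46 = 0.727
Vegf4: ΔΔCt = (23.74−17.09) − (21.34−17.01) = 6.65 − 4.33 = 2.32; fold change = 2^-2.32 = 0.200
Fos9 has the largest |ΔΔCt| = 3.36.

0.097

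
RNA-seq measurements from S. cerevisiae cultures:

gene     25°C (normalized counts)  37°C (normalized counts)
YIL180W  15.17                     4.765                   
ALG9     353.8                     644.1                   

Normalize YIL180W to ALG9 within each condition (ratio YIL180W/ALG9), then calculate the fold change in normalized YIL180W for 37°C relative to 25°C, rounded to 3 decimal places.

YIL180W/ALG9 (25°C) = 15.17 / 353.8 = 0.042877
YIL180W/ALG9 (37°C) = 4.765 / 644.1 = 0.0073979
Fold change = 0.0073979 / 0.042877 = 0.1725

0.173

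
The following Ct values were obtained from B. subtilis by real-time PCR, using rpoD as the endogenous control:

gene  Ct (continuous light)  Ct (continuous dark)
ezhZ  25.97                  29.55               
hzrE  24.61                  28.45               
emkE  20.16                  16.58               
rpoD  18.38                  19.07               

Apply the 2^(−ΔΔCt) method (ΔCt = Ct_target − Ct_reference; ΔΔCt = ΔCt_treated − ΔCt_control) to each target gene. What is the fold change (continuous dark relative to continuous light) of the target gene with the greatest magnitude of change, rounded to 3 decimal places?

19.293

ezhZ: ΔΔCt = (29.55−19.07) − (25.97−18.38) = 10.48 − 7.59 = 2.89; fold change = 2^-2.89 = 0.135
hzrE: ΔΔCt = (28.45−19.07) − (24.61−18.38) = 9.38 − 6.23 = 3.15; fold change = 2^-3.15 = 0.113
emkE: ΔΔCt = (16.58−19.07) − (20.16−18.38) = -2.49 − 1.78 = -4.27; fold change = 2^4.27 = 19.293
emkE has the largest |ΔΔCt| = 4.27.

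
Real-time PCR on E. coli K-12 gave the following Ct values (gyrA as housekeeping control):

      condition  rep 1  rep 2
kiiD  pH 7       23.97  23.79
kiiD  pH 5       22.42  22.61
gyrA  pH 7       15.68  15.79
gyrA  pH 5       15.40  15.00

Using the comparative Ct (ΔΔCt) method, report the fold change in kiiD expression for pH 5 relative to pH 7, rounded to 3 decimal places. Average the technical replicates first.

1.778

Mean Ct: kiiD pH 7 23.880; kiiD pH 5 22.515; gyrA pH 7 15.735; gyrA pH 5 15.200
ΔCt(pH 7) = 23.880 − 15.735 = 8.145
ΔCt(pH 5) = 22.515 − 15.200 = 7.315
ΔΔCt = 7.315 − 8.145 = -0.830
Fold change = 2^(−(-0.830)) = 2^0.830 = 1.7777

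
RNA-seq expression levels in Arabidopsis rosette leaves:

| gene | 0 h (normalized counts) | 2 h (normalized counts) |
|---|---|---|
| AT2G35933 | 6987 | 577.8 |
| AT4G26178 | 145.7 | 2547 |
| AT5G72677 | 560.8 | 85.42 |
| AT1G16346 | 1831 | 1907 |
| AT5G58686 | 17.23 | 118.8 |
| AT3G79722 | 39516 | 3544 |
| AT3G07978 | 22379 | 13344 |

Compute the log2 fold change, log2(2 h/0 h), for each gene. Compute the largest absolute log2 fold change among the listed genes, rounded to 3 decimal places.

log2(577.8/6987) = -3.596  (AT2G35933)
log2(2547/145.7) = 4.128  (AT4G26178)
log2(85.42/560.8) = -2.715  (AT5G72677)
log2(1907/1831) = 0.059  (AT1G16346)
log2(118.8/17.23) = 2.786  (AT5G58686)
log2(3544/39516) = -3.479  (AT3G79722)
log2(13344/22379) = -0.746  (AT3G07978)
The largest magnitude belongs to AT4G26178.

4.128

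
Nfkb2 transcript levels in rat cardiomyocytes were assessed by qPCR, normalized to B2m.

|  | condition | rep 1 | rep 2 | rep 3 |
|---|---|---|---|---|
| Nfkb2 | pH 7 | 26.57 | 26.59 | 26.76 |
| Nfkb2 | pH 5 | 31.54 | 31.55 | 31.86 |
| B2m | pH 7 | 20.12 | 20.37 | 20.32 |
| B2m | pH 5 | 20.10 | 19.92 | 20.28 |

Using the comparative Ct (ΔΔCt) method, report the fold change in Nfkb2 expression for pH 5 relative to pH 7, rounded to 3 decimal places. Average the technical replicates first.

Mean Ct: Nfkb2 pH 7 26.640; Nfkb2 pH 5 31.650; B2m pH 7 20.270; B2m pH 5 20.100
ΔCt(pH 7) = 26.640 − 20.270 = 6.370
ΔCt(pH 5) = 31.650 − 20.100 = 11.550
ΔΔCt = 11.550 − 6.370 = 5.180
Fold change = 2^(−5.180) = 0.0276

0.028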